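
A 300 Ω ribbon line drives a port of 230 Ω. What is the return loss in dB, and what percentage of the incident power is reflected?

RL ≈ 17.6 dB; 1.74% of incident power reflected

Γ = (230 − 300)/(230 + 300) = -0.132
RL = −20·log₁₀(0.132) = 17.6 dB
P_refl/P_inc = |Γ|² = 0.0174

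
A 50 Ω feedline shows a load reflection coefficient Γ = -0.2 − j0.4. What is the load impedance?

Z_L ≈ 25 − j25 Ω

Z_L = Z_0·(1 + Γ)/(1 − Γ) = 50·(0.8 − j0.4)/(1.2 + j0.4)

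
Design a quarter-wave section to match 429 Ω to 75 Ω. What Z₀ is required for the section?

Z_qwt = √(Z_0·R_L) = √(75 × 429) = √32180

Z_qwt ≈ 179 Ω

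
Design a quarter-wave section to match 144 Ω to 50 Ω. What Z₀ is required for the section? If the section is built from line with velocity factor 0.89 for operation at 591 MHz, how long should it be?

Z_qwt ≈ 84.9 Ω; length ≈ 11.3 cm

Z_qwt = √(Z_0·R_L) = √(50 × 144) = √7200
λ = 0.89·c/f = 0.452 m, so l = λ/4 = 0.113 m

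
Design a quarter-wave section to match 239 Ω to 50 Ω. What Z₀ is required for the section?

Z_qwt ≈ 109 Ω

Z_qwt = √(Z_0·R_L) = √(50 × 239) = √11950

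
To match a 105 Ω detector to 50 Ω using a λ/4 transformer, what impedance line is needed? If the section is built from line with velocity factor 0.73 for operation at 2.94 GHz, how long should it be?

Z_qwt = √(Z_0·R_L) = √(50 × 105) = √5250
λ = 0.73·c/f = 0.0745 m, so l = λ/4 = 0.0186 m

Z_qwt ≈ 72.5 Ω; length ≈ 1.86 cm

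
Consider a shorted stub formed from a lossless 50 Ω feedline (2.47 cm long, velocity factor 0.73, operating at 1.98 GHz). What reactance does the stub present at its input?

X_in ≈ 295 Ω (inductive)

λ = v/f = 0.73·c / 1.98 GHz = 0.111 m
βl = 2π·l/λ = 2π × 0.223 = 80.4°
tan(βl) = 5.91
For a shorted stub, Z_in = jZ_0·tan(βl)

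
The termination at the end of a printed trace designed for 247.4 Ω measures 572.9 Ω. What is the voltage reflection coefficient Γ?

Γ = 0.397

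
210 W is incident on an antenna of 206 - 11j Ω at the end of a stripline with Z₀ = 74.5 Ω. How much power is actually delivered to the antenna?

P_delivered ≈ 164 W

|Γ| = |(131.5 − j11)/(280.5 − j11)| = 0.47
|Γ|² = 0.221
P_refl = |Γ|²·P_inc = 46.4 W, P_del = (1 − |Γ|²)·P_inc = 164 W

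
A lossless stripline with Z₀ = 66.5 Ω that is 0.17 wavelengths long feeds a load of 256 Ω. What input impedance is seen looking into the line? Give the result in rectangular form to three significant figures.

βl = 2π × 0.17 = 61.2°
tan(βl) = tan(61.2°) = 1.82
Z_in = Z_0·(Z_L + jZ_0·tanβl)/(Z_0 + jZ_L·tanβl)
     = 66.5·(256 + j121)/(66.5 + j466)

Z_in ≈ 22 − j33.4 Ω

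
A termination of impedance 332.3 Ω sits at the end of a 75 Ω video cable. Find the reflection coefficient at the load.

Γ = (Z_L − Z_0)/(Z_L + Z_0) = (332.3 − 75)/(332.3 + 75) = 257.3/407.3

Γ = 0.632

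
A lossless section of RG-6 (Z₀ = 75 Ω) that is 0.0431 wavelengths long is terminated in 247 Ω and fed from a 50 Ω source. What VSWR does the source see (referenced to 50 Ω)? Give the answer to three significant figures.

VSWR ≈ 4.75

βl = 2π × 0.0431 = 15.5°
tan(βl) = 0.278
Z_in = Z_0·(Z_L + jZ_0·tanβl)/(Z_0 + jZ_L·tanβl) = 145 − j112 Ω
Γ_s = (Z_in − Z_s)/(Z_in + Z_s) = (94.9 − j112)/(195 − j112), |Γ_s| = 0.652
VSWR = (1 + |Γ_s|)/(1 − |Γ_s|)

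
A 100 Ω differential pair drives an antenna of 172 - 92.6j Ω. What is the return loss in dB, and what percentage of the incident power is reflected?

RL ≈ 7.78 dB; 16.7% of incident power reflected

Γ = (72 − j92.6)/(272 − j92.6), |Γ| = 0.408
RL = −20·log₁₀(0.408) = 7.78 dB
P_refl/P_inc = |Γ|² = 0.167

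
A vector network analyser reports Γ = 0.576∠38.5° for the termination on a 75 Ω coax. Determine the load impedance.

Z_L ≈ 116 + j125 Ω

Z_L = Z_0·(1 + Γ)/(1 − Γ) = 75·(1.45 + j0.359)/(0.549 − j0.359)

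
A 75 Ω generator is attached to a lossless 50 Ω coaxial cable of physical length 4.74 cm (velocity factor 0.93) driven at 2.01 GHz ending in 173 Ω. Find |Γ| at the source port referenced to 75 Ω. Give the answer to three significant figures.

|Γ| ≈ 0.628

λ = v/f = 0.93·c / 2.01 GHz = 0.139 m
βl = 2π·l/λ = 2π × 0.341 = 123°
tan(βl) = -1.54
Z_in = Z_0·(Z_L + jZ_0·tanβl)/(Z_0 + jZ_L·tanβl) = 19.8 + j28.7 Ω
Γ_s = (Z_in − Z_s)/(Z_in + Z_s) = (-55.2 + j28.7)/(94.8 + j28.7), |Γ_s| = 0.628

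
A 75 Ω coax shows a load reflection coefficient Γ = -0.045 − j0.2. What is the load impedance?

Z_L ≈ 63.5 − j26.5 Ω

Z_L = Z_0·(1 + Γ)/(1 − Γ) = 75·(0.955 − j0.2)/(1.04 + j0.2)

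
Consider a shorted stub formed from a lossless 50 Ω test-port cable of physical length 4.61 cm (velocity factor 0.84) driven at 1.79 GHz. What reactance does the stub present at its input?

X_in ≈ -94.5 Ω (capacitive)

λ = v/f = 0.84·c / 1.79 GHz = 0.141 m
βl = 2π·l/λ = 2π × 0.327 = 118°
tan(βl) = -1.89
For a shorted stub, Z_in = jZ_0·tan(βl)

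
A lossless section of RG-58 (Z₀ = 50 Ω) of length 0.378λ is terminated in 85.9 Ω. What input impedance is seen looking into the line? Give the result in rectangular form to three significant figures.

βl = 2π × 0.378 = 136°
tan(βl) = tan(136°) = -0.963
Z_in = Z_0·(Z_L + jZ_0·tanβl)/(Z_0 + jZ_L·tanβl)
     = 50·(85.9 − j48.1)/(50 − j82.7)

Z_in ≈ 44.3 + j25.1 Ω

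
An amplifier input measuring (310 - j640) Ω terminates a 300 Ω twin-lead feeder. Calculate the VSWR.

Γ = (Z_L − Z_0)/(Z_L + Z_0) = (10 − j640)/(610 − j640)
|Γ| = 640/884 = 0.724
VSWR = (1 + |Γ|)/(1 − |Γ|) = 1.72/0.276

VSWR ≈ 6.25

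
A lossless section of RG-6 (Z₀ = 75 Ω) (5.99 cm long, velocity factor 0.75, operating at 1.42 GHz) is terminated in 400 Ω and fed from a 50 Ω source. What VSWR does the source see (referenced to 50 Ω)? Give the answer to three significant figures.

λ = v/f = 0.75·c / 1.42 GHz = 0.158 m
βl = 2π·l/λ = 2π × 0.378 = 136°
tan(βl) = -0.963
Z_in = Z_0·(Z_L + jZ_0·tanβl)/(Z_0 + jZ_L·tanβl) = 28.2 + j72.4 Ω
Γ_s = (Z_in − Z_s)/(Z_in + Z_s) = (-21.8 + j72.4)/(78.2 + j72.4), |Γ_s| = 0.71
VSWR = (1 + |Γ_s|)/(1 − |Γ_s|)

VSWR ≈ 5.89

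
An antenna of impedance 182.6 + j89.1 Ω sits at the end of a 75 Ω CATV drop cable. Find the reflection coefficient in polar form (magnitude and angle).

Γ = (Z_L − Z_0)/(Z_L + Z_0) = (107.6 + j89.1)/(257.6 + j89.1)
|Γ| = 140/273 = 0.513

Γ ≈ 0.513 ∠ 20.5°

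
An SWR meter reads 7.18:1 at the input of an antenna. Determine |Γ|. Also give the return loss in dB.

|Γ| = (S − 1)/(S + 1) = (7.18 − 1)/(7.18 + 1) = 6.18/8.18
RL = −20·log₁₀|Γ| = −20·log₁₀(0.756)

|Γ| ≈ 0.756; return loss ≈ 2.44 dB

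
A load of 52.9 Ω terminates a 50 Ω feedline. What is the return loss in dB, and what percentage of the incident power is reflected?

RL ≈ 31 dB; 0.0794% of incident power reflected

Γ = (52.9 − 50)/(52.9 + 50) = 0.0282
RL = −20·log₁₀(0.0282) = 31 dB
P_refl/P_inc = |Γ|² = 0.000794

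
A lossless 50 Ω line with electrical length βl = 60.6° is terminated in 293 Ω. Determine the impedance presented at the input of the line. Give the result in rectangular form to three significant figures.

tan(βl) = tan(60.6°) = 1.77
Z_in = Z_0·(Z_L + jZ_0·tanβl)/(Z_0 + jZ_L·tanβl)
     = 50·(293 + j88.7)/(50 + j520)

Z_in ≈ 11.1 − j27.1 Ω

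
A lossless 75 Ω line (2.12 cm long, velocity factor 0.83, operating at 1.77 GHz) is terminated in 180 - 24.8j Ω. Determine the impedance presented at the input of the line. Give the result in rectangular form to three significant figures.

Z_in ≈ 39.8 − j36.6 Ω

λ = v/f = 0.83·c / 1.77 GHz = 0.141 m
βl = 2π·l/λ = 2π × 0.151 = 54.3°
tan(βl) = tan(54.3°) = 1.39
Z_in = Z_0·(Z_L + jZ_0·tanβl)/(Z_0 + jZ_L·tanβl)
     = 75·(180 + j79.4)/(109 + j250)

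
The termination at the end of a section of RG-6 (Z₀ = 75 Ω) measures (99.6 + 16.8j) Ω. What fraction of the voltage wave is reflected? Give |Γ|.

|Γ| ≈ 0.17

Γ = (Z_L − Z_0)/(Z_L + Z_0) = (24.6 + j16.8)/(174.6 + j16.8)
|Γ| = 29.8/175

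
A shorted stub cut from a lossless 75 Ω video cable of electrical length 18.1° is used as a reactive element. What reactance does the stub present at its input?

X_in ≈ 24.5 Ω (inductive)

tan(βl) = 0.327
For a shorted stub, Z_in = jZ_0·tan(βl)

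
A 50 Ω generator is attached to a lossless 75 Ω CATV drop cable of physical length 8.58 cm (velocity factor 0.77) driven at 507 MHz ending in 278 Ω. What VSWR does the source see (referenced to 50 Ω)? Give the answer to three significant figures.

VSWR ≈ 2.95

λ = v/f = 0.77·c / 507 MHz = 0.456 m
βl = 2π·l/λ = 2π × 0.188 = 67.8°
tan(βl) = 2.45
Z_in = Z_0·(Z_L + jZ_0·tanβl)/(Z_0 + jZ_L·tanβl) = 23.3 − j28 Ω
Γ_s = (Z_in − Z_s)/(Z_in + Z_s) = (-26.7 − j28)/(73.3 − j28), |Γ_s| = 0.493
VSWR = (1 + |Γ_s|)/(1 − |Γ_s|)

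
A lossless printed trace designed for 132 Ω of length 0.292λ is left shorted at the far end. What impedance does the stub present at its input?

Z_in ≈ −j489 Ω

βl = 2π × 0.292 = 105°
tan(βl) = -3.7
For a shorted stub, Z_in = jZ_0·tan(βl)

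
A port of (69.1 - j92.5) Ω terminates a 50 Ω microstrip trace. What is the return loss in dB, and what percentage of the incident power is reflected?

Γ = (19.1 − j92.5)/(119.1 − j92.5), |Γ| = 0.626
RL = −20·log₁₀(0.626) = 4.06 dB
P_refl/P_inc = |Γ|² = 0.392

RL ≈ 4.06 dB; 39.2% of incident power reflected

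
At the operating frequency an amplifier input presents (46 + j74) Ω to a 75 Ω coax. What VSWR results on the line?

VSWR ≈ 3.55

Γ = (Z_L − Z_0)/(Z_L + Z_0) = (-29 + j74)/(121 + j74)
|Γ| = 79.5/142 = 0.56
VSWR = (1 + |Γ|)/(1 − |Γ|) = 1.56/0.44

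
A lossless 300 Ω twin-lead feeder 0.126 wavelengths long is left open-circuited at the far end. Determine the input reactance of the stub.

βl = 2π × 0.126 = 45.4°
tan(βl) = 1.01
For an open-circuited stub, Z_in = −jZ_0·cot(βl) = −jZ_0/tan(βl)

X_in ≈ -296 Ω (capacitive)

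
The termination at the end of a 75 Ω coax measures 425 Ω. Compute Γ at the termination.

Γ = (Z_L − Z_0)/(Z_L + Z_0) = (425 − 75)/(425 + 75) = 350/500

Γ = 0.7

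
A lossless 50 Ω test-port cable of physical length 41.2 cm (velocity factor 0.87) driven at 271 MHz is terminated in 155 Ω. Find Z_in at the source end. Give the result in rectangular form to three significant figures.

λ = v/f = 0.87·c / 271 MHz = 0.963 m
βl = 2π·l/λ = 2π × 0.428 = 154°
tan(βl) = tan(154°) = -0.488
Z_in = Z_0·(Z_L + jZ_0·tanβl)/(Z_0 + jZ_L·tanβl)
     = 50·(155 − j24.4)/(50 − j75.6)

Z_in ≈ 58.4 + j63.9 Ω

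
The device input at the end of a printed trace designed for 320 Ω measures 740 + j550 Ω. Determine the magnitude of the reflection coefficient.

|Γ| ≈ 0.579

Γ = (Z_L − Z_0)/(Z_L + Z_0) = (420 + j550)/(1060 + j550)
|Γ| = 692/1190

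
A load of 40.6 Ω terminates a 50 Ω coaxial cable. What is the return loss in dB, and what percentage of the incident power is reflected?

RL ≈ 19.7 dB; 1.08% of incident power reflected

Γ = (40.6 − 50)/(40.6 + 50) = -0.104
RL = −20·log₁₀(0.104) = 19.7 dB
P_refl/P_inc = |Γ|² = 0.0108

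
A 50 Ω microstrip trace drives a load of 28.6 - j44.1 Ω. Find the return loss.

RL ≈ 5.29 dB

Γ = (-21.4 − j44.1)/(78.6 − j44.1), |Γ| = 0.544
RL = −20·log₁₀|Γ| = −20·log₁₀(0.544)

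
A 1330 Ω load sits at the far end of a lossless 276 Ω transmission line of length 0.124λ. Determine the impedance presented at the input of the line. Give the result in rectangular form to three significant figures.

βl = 2π × 0.124 = 44.6°
tan(βl) = tan(44.6°) = 0.988
Z_in = Z_0·(Z_L + jZ_0·tanβl)/(Z_0 + jZ_L·tanβl)
     = 276·(1330 + j273)/(276 + j1310)

Z_in ≈ 111 − j256 Ω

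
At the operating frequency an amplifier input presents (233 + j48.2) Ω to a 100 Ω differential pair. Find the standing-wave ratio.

VSWR ≈ 2.45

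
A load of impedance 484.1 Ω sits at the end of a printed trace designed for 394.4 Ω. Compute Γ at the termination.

Γ = 0.102

Γ = (Z_L − Z_0)/(Z_L + Z_0) = (484.1 − 394.4)/(484.1 + 394.4) = 89.7/878.5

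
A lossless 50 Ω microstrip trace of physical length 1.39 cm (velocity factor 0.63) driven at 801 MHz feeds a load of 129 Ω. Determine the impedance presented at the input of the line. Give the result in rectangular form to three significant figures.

λ = v/f = 0.63·c / 801 MHz = 0.236 m
βl = 2π·l/λ = 2π × 0.0589 = 21.2°
tan(βl) = tan(21.2°) = 0.388
Z_in = Z_0·(Z_L + jZ_0·tanβl)/(Z_0 + jZ_L·tanβl)
     = 50·(129 + j19.4)/(50 + j50.1)

Z_in ≈ 74.1 − j54.8 Ω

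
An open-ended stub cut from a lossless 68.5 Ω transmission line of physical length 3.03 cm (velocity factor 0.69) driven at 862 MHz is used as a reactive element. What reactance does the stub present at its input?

X_in ≈ -67.5 Ω (capacitive)

λ = v/f = 0.69·c / 862 MHz = 0.24 m
βl = 2π·l/λ = 2π × 0.126 = 45.4°
tan(βl) = 1.01
For an open-ended stub, Z_in = −jZ_0·cot(βl) = −jZ_0/tan(βl)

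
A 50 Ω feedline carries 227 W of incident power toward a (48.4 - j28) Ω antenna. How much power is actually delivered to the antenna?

P_delivered ≈ 210 W

|Γ| = |(-1.6 − j28)/(98.4 − j28)| = 0.274
|Γ|² = 0.0751
P_refl = |Γ|²·P_inc = 17.1 W, P_del = (1 − |Γ|²)·P_inc = 210 W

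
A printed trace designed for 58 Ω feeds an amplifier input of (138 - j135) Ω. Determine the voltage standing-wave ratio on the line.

Γ = (Z_L − Z_0)/(Z_L + Z_0) = (80 − j135)/(196 − j135)
|Γ| = 157/238 = 0.659
VSWR = (1 + |Γ|)/(1 − |Γ|) = 1.66/0.341

VSWR ≈ 4.87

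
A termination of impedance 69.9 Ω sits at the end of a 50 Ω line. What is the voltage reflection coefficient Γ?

Γ = (Z_L − Z_0)/(Z_L + Z_0) = (69.9 − 50)/(69.9 + 50) = 19.9/119.9

Γ = 0.166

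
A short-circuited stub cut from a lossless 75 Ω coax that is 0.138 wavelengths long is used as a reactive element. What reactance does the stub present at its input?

βl = 2π × 0.138 = 49.7°
tan(βl) = 1.18
For a short-circuited stub, Z_in = jZ_0·tan(βl)

X_in ≈ 88.4 Ω (inductive)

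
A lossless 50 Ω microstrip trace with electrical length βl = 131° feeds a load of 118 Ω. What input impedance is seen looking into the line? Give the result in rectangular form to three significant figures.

Z_in ≈ 32.8 + j31.4 Ω

tan(βl) = tan(131°) = -1.15
Z_in = Z_0·(Z_L + jZ_0·tanβl)/(Z_0 + jZ_L·tanβl)
     = 50·(118 − j57.5)/(50 − j136)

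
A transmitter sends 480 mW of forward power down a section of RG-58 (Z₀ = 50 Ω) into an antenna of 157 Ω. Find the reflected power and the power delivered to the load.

P_reflected ≈ 128 mW; P_delivered ≈ 352 mW

Γ = (157 − 50)/(157 + 50) = 0.517
|Γ|² = 0.267
P_refl = |Γ|²·P_inc = 128 mW, P_del = (1 − |Γ|²)·P_inc = 352 mW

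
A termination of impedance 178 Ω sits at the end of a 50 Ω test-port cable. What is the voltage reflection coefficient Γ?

Γ = 0.561

Γ = (Z_L − Z_0)/(Z_L + Z_0) = (178 − 50)/(178 + 50) = 128/228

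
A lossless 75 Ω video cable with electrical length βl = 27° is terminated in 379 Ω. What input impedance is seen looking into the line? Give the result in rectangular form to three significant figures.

tan(βl) = tan(27°) = 0.51
Z_in = Z_0·(Z_L + jZ_0·tanβl)/(Z_0 + jZ_L·tanβl)
     = 75·(379 + j38.2)/(75 + j193)

Z_in ≈ 62.6 − j123 Ω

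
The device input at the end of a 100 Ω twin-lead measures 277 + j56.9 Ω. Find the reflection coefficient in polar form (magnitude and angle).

Γ ≈ 0.488 ∠ 9.24°

Γ = (Z_L − Z_0)/(Z_L + Z_0) = (177 + j56.9)/(377 + j56.9)
|Γ| = 186/381 = 0.488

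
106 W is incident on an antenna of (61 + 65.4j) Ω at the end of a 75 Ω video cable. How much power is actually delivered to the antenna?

|Γ| = |(-14 + j65.4)/(136 + j65.4)| = 0.443
|Γ|² = 0.196
P_refl = |Γ|²·P_inc = 20.8 W, P_del = (1 − |Γ|²)·P_inc = 85.2 W

P_delivered ≈ 85.2 W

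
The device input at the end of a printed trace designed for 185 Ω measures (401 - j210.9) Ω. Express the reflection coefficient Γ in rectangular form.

Γ ≈ 0.441 − j0.201

Γ = (Z_L − Z_0)/(Z_L + Z_0) = (216 − j210.9)/(586 − j210.9)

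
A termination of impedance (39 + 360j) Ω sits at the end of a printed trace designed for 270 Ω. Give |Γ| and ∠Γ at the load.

Γ = (Z_L − Z_0)/(Z_L + Z_0) = (-231 + j360)/(309 + j360)
|Γ| = 428/474 = 0.902

Γ ≈ 0.902 ∠ 73.3°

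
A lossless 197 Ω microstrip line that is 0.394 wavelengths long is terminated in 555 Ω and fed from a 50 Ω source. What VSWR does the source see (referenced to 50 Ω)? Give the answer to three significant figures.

βl = 2π × 0.394 = 142°
tan(βl) = -0.786
Z_in = Z_0·(Z_L + jZ_0·tanβl)/(Z_0 + jZ_L·tanβl) = 152 + j182 Ω
Γ_s = (Z_in − Z_s)/(Z_in + Z_s) = (102 + j182)/(202 + j182), |Γ_s| = 0.767
VSWR = (1 + |Γ_s|)/(1 − |Γ_s|)

VSWR ≈ 7.59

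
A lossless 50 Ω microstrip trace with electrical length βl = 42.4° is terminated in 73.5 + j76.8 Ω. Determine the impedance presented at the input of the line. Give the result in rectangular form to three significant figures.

Z_in ≈ 68.6 − j75.3 Ω

tan(βl) = tan(42.4°) = 0.913
Z_in = Z_0·(Z_L + jZ_0·tanβl)/(Z_0 + jZ_L·tanβl)
     = 50·(73.5 + j122)/(-20.1 + j67.1)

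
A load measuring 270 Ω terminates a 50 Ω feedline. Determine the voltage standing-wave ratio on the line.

VSWR ≈ 5.4

Γ = (270 − 50)/(270 + 50) = 0.688
VSWR = (1 + 0.688)/(1 − 0.688)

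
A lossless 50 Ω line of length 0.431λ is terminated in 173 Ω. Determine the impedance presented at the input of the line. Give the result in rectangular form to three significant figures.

Z_in ≈ 58.9 + j71.2 Ω

βl = 2π × 0.431 = 155°
tan(βl) = tan(155°) = -0.463
Z_in = Z_0·(Z_L + jZ_0·tanβl)/(Z_0 + jZ_L·tanβl)
     = 50·(173 − j23.1)/(50 − j80.1)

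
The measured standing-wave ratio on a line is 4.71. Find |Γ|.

|Γ| ≈ 0.65

|Γ| = (S − 1)/(S + 1) = (4.71 − 1)/(4.71 + 1) = 3.71/5.71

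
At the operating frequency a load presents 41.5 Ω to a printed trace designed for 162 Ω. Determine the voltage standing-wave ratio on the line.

VSWR ≈ 3.9

Γ = (41.5 − 162)/(41.5 + 162) = -0.592
VSWR = (1 + 0.592)/(1 − 0.592)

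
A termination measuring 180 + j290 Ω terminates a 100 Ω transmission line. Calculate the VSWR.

Γ = (Z_L − Z_0)/(Z_L + Z_0) = (80 + j290)/(280 + j290)
|Γ| = 301/403 = 0.746
VSWR = (1 + |Γ|)/(1 − |Γ|) = 1.75/0.254

VSWR ≈ 6.88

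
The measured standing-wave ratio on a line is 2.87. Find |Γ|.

|Γ| ≈ 0.483

|Γ| = (S − 1)/(S + 1) = (2.87 − 1)/(2.87 + 1) = 1.87/3.87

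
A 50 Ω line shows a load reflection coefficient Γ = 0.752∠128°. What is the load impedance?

Z_L = Z_0·(1 + Γ)/(1 − Γ) = 50·(0.537 + j0.593)/(1.46 − j0.593)

Z_L ≈ 8.72 + j23.8 Ω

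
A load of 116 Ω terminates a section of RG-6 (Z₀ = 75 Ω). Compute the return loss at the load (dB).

Γ = (116 − 75)/(116 + 75) = 0.215
RL = −20·log₁₀|Γ| = −20·log₁₀(0.215)

RL ≈ 13.4 dB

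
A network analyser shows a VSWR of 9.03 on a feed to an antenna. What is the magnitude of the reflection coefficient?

|Γ| = (S − 1)/(S + 1) = (9.03 − 1)/(9.03 + 1) = 8.03/10

|Γ| ≈ 0.801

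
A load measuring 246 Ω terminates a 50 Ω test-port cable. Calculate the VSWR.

VSWR ≈ 4.92

Γ = (246 − 50)/(246 + 50) = 0.662
VSWR = (1 + 0.662)/(1 − 0.662)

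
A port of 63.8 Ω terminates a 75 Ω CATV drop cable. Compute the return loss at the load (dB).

Γ = (63.8 − 75)/(63.8 + 75) = -0.0807
RL = −20·log₁₀|Γ| = −20·log₁₀(0.0807)

RL ≈ 21.9 dB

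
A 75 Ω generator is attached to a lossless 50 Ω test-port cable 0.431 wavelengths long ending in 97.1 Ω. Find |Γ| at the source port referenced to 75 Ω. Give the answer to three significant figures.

βl = 2π × 0.431 = 155°
tan(βl) = -0.463
Z_in = Z_0·(Z_L + jZ_0·tanβl)/(Z_0 + jZ_L·tanβl) = 65.2 + j35.5 Ω
Γ_s = (Z_in − Z_s)/(Z_in + Z_s) = (-9.79 + j35.5)/(140 + j35.5), |Γ_s| = 0.254

|Γ| ≈ 0.254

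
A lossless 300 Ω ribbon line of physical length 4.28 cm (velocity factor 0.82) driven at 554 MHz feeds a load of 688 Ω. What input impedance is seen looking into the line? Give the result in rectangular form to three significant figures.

Z_in ≈ 289 − j251 Ω

λ = v/f = 0.82·c / 554 MHz = 0.444 m
βl = 2π·l/λ = 2π × 0.0964 = 34.7°
tan(βl) = tan(34.7°) = 0.692
Z_in = Z_0·(Z_L + jZ_0·tanβl)/(Z_0 + jZ_L·tanβl)
     = 300·(688 + j208)/(300 + j476)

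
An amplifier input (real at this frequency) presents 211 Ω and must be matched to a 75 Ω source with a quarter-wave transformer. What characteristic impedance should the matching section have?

Z_qwt ≈ 126 Ω

Z_qwt = √(Z_0·R_L) = √(75 × 211) = √15820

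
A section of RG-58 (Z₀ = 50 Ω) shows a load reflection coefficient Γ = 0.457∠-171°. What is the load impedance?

Z_L ≈ 18.7 − j3.39 Ω

Z_L = Z_0·(1 + Γ)/(1 − Γ) = 50·(0.549 − j0.0715)/(1.45 + j0.0715)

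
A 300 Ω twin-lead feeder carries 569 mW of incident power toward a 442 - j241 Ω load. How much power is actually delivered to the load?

P_delivered ≈ 496 mW

|Γ| = |(142 − j241)/(742 − j241)| = 0.359
|Γ|² = 0.129
P_refl = |Γ|²·P_inc = 73.1 mW, P_del = (1 − |Γ|²)·P_inc = 496 mW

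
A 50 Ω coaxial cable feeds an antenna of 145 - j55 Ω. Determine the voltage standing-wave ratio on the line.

VSWR ≈ 3.36

Γ = (Z_L − Z_0)/(Z_L + Z_0) = (95 − j55)/(195 − j55)
|Γ| = 110/203 = 0.542
VSWR = (1 + |Γ|)/(1 − |Γ|) = 1.54/0.458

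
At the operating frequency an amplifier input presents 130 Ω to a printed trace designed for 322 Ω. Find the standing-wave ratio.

VSWR ≈ 2.48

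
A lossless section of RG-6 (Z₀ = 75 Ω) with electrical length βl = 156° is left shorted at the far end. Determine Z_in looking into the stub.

tan(βl) = -0.445
For a shorted stub, Z_in = jZ_0·tan(βl)

Z_in ≈ −j33.4 Ω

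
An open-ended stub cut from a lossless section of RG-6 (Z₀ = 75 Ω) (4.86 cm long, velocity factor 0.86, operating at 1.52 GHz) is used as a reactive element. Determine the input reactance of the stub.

X_in ≈ 17.4 Ω (inductive)

λ = v/f = 0.86·c / 1.52 GHz = 0.17 m
βl = 2π·l/λ = 2π × 0.286 = 103°
tan(βl) = -4.31
For an open-ended stub, Z_in = −jZ_0·cot(βl) = −jZ_0/tan(βl)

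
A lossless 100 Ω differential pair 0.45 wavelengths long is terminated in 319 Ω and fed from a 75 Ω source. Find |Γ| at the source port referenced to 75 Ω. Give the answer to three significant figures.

|Γ| ≈ 0.607

βl = 2π × 0.45 = 162°
tan(βl) = -0.325
Z_in = Z_0·(Z_L + jZ_0·tanβl)/(Z_0 + jZ_L·tanβl) = 170 + j144 Ω
Γ_s = (Z_in − Z_s)/(Z_in + Z_s) = (95 + j144)/(245 + j144), |Γ_s| = 0.607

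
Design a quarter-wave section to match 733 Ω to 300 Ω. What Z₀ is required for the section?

Z_qwt ≈ 469 Ω

Z_qwt = √(Z_0·R_L) = √(300 × 733) = √219900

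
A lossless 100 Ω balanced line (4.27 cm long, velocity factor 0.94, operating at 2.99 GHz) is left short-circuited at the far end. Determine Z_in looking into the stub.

λ = v/f = 0.94·c / 2.99 GHz = 0.0943 m
βl = 2π·l/λ = 2π × 0.453 = 163°
tan(βl) = -0.306
For a short-circuited stub, Z_in = jZ_0·tan(βl)

Z_in ≈ −j30.6 Ω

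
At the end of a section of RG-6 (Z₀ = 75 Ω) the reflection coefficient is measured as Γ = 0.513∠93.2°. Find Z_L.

Z_L ≈ 41.9 + j58.2 Ω

Z_L = Z_0·(1 + Γ)/(1 − Γ) = 75·(0.971 + j0.512)/(1.03 − j0.512)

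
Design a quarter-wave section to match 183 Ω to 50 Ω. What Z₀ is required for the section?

Z_qwt = √(Z_0·R_L) = √(50 × 183) = √9150

Z_qwt ≈ 95.7 Ω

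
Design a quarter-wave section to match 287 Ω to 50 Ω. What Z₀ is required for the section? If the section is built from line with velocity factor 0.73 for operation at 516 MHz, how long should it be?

Z_qwt ≈ 120 Ω; length ≈ 10.6 cm

Z_qwt = √(Z_0·R_L) = √(50 × 287) = √14350
λ = 0.73·c/f = 0.424 m, so l = λ/4 = 0.106 m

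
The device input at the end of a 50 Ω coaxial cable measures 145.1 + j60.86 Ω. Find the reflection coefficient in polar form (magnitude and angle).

Γ ≈ 0.552 ∠ 15.3°

Γ = (Z_L − Z_0)/(Z_L + Z_0) = (95.1 + j60.86)/(195.1 + j60.86)
|Γ| = 113/204 = 0.552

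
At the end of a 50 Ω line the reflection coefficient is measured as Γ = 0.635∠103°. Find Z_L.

Z_L = Z_0·(1 + Γ)/(1 − Γ) = 50·(0.857 + j0.619)/(1.14 − j0.619)

Z_L ≈ 17.7 + j36.6 Ω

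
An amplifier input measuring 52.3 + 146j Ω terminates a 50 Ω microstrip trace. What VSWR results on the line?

VSWR ≈ 10.1

Γ = (Z_L − Z_0)/(Z_L + Z_0) = (2.3 + j146)/(102.3 + j146)
|Γ| = 146/178 = 0.819
VSWR = (1 + |Γ|)/(1 − |Γ|) = 1.82/0.181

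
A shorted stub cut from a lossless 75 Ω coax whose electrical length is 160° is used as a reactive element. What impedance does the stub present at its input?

Z_in ≈ −j27.3 Ω

tan(βl) = -0.364
For a shorted stub, Z_in = jZ_0·tan(βl)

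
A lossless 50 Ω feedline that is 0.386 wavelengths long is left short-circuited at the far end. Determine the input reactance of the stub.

βl = 2π × 0.386 = 139°
tan(βl) = -0.871
For a short-circuited stub, Z_in = jZ_0·tan(βl)

X_in ≈ -43.5 Ω (capacitive)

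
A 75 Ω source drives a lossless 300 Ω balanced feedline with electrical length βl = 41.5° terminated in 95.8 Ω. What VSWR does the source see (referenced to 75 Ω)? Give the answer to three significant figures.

tan(βl) = 0.885
Z_in = Z_0·(Z_L + jZ_0·tanβl)/(Z_0 + jZ_L·tanβl) = 158 + j221 Ω
Γ_s = (Z_in − Z_s)/(Z_in + Z_s) = (83.2 + j221)/(233 + j221), |Γ_s| = 0.735
VSWR = (1 + |Γ_s|)/(1 − |Γ_s|)

VSWR ≈ 6.54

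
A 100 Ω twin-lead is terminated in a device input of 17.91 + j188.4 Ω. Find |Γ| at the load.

|Γ| ≈ 0.925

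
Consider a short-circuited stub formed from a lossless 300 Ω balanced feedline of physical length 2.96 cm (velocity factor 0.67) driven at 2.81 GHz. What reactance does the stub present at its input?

X_in ≈ -180 Ω (capacitive)

λ = v/f = 0.67·c / 2.81 GHz = 0.0715 m
βl = 2π·l/λ = 2π × 0.414 = 149°
tan(βl) = -0.602
For a short-circuited stub, Z_in = jZ_0·tan(βl)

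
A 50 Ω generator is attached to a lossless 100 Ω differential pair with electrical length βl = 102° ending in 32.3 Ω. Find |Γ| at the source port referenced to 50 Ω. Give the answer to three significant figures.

|Γ| ≈ 0.715

tan(βl) = -4.7
Z_in = Z_0·(Z_L + jZ_0·tanβl)/(Z_0 + jZ_L·tanβl) = 226 − j127 Ω
Γ_s = (Z_in − Z_s)/(Z_in + Z_s) = (176 − j127)/(276 − j127), |Γ_s| = 0.715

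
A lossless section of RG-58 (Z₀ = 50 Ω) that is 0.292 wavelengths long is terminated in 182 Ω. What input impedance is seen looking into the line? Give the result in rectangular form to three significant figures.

Z_in ≈ 14.7 + j12.4 Ω

βl = 2π × 0.292 = 105°
tan(βl) = tan(105°) = -3.7
Z_in = Z_0·(Z_L + jZ_0·tanβl)/(Z_0 + jZ_L·tanβl)
     = 50·(182 − j185)/(50 − j674)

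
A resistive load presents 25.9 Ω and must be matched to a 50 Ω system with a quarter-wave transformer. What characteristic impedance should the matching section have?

Z_qwt ≈ 36 Ω

Z_qwt = √(Z_0·R_L) = √(50 × 25.9) = √1295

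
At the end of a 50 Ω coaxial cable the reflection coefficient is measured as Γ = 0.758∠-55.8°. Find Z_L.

Z_L ≈ 29.4 − j86.8 Ω

Z_L = Z_0·(1 + Γ)/(1 − Γ) = 50·(1.43 − j0.627)/(0.574 + j0.627)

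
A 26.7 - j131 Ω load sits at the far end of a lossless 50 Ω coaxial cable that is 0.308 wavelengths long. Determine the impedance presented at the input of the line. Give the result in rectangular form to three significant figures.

Z_in ≈ 5.77 + j43.3 Ω

βl = 2π × 0.308 = 111°
tan(βl) = tan(111°) = -2.62
Z_in = Z_0·(Z_L + jZ_0·tanβl)/(Z_0 + jZ_L·tanβl)
     = 50·(26.7 − j262)/(-293 − j70)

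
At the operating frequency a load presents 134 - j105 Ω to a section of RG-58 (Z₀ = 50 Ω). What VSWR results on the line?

VSWR ≈ 4.48

Γ = (Z_L − Z_0)/(Z_L + Z_0) = (84 − j105)/(184 − j105)
|Γ| = 134/212 = 0.635
VSWR = (1 + |Γ|)/(1 − |Γ|) = 1.63/0.365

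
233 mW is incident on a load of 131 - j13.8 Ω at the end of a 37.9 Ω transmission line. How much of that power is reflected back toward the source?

P_reflected ≈ 71.9 mW

|Γ| = |(93.1 − j13.8)/(168.9 − j13.8)| = 0.555
|Γ|² = 0.308
P_refl = |Γ|²·P_inc = 71.9 mW, P_del = (1 − |Γ|²)·P_inc = 161 mW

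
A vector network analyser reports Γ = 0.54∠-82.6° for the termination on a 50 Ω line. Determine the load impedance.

Z_L ≈ 30.7 − j46.5 Ω

Z_L = Z_0·(1 + Γ)/(1 − Γ) = 50·(1.07 − j0.536)/(0.93 + j0.536)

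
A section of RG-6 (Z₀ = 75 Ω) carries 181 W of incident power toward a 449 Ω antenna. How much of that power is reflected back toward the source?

Γ = (449 − 75)/(449 + 75) = 0.714
|Γ|² = 0.509
P_refl = |Γ|²·P_inc = 92.2 W, P_del = (1 − |Γ|²)·P_inc = 88.8 W

P_reflected ≈ 92.2 W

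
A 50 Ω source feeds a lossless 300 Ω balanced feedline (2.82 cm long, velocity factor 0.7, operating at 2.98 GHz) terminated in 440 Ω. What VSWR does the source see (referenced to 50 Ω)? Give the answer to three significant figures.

VSWR ≈ 7.2

λ = v/f = 0.7·c / 2.98 GHz = 0.0705 m
βl = 2π·l/λ = 2π × 0.4 = 144°
tan(βl) = -0.725
Z_in = Z_0·(Z_L + jZ_0·tanβl)/(Z_0 + jZ_L·tanβl) = 315 + j118 Ω
Γ_s = (Z_in − Z_s)/(Z_in + Z_s) = (265 + j118)/(365 + j118), |Γ_s| = 0.756
VSWR = (1 + |Γ_s|)/(1 − |Γ_s|)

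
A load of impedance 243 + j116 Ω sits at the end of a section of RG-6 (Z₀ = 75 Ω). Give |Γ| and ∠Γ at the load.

Γ ≈ 0.603 ∠ 14.6°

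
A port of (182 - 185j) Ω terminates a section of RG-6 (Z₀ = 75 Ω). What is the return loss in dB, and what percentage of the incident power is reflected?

RL ≈ 3.42 dB; 45.5% of incident power reflected

Γ = (107 − j185)/(257 − j185), |Γ| = 0.675
RL = −20·log₁₀(0.675) = 3.42 dB
P_refl/P_inc = |Γ|² = 0.455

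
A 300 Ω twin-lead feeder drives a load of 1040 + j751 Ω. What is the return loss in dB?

Γ = (740 + j751)/(1340 + j751), |Γ| = 0.686
RL = −20·log₁₀|Γ| = −20·log₁₀(0.686)

RL ≈ 3.27 dB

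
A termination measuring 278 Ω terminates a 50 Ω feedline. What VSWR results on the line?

Γ = (278 − 50)/(278 + 50) = 0.695
VSWR = (1 + 0.695)/(1 − 0.695)

VSWR ≈ 5.56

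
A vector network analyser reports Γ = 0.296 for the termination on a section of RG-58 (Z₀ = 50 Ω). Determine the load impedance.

Z_L ≈ 92 Ω

Z_L = Z_0·(1 + Γ)/(1 − Γ) = 50·(1.3)/(0.704)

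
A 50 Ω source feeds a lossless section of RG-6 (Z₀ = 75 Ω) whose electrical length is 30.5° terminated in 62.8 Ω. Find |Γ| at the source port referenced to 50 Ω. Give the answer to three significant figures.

|Γ| ≈ 0.177

tan(βl) = 0.589
Z_in = Z_0·(Z_L + jZ_0·tanβl)/(Z_0 + jZ_L·tanβl) = 68 + j10.6 Ω
Γ_s = (Z_in − Z_s)/(Z_in + Z_s) = (18 + j10.6)/(118 + j10.6), |Γ_s| = 0.177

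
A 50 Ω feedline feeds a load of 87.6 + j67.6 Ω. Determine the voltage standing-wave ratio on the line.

Γ = (Z_L − Z_0)/(Z_L + Z_0) = (37.6 + j67.6)/(137.6 + j67.6)
|Γ| = 77.4/153 = 0.505
VSWR = (1 + |Γ|)/(1 − |Γ|) = 1.5/0.495

VSWR ≈ 3.04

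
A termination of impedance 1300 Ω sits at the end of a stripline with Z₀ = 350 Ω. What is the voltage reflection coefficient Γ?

Γ = 0.576

Γ = (Z_L − Z_0)/(Z_L + Z_0) = (1300 − 350)/(1300 + 350) = 950/1650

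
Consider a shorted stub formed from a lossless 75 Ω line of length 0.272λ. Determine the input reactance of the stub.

X_in ≈ -539 Ω (capacitive)

βl = 2π × 0.272 = 97.9°
tan(βl) = -7.19
For a shorted stub, Z_in = jZ_0·tan(βl)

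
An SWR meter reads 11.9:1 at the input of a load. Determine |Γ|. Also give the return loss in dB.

|Γ| = (S − 1)/(S + 1) = (11.9 − 1)/(11.9 + 1) = 10.9/12.9
RL = −20·log₁₀|Γ| = −20·log₁₀(0.845)

|Γ| ≈ 0.845; return loss ≈ 1.46 dB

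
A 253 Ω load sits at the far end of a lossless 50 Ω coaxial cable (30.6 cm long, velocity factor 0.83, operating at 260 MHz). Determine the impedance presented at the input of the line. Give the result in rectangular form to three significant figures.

Z_in ≈ 11.9 + j22.2 Ω

λ = v/f = 0.83·c / 260 MHz = 0.958 m
βl = 2π·l/λ = 2π × 0.32 = 115°
tan(βl) = tan(115°) = -2.14
Z_in = Z_0·(Z_L + jZ_0·tanβl)/(Z_0 + jZ_L·tanβl)
     = 50·(253 − j107)/(50 − j542)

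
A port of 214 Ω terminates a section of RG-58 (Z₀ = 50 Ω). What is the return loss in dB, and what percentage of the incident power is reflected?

RL ≈ 4.14 dB; 38.6% of incident power reflected

Γ = (214 − 50)/(214 + 50) = 0.621
RL = −20·log₁₀(0.621) = 4.14 dB
P_refl/P_inc = |Γ|² = 0.386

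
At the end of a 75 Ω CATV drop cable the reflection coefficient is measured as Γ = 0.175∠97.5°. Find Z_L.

Z_L ≈ 67.5 + j24.2 Ω

Z_L = Z_0·(1 + Γ)/(1 − Γ) = 75·(0.977 + j0.174)/(1.02 − j0.174)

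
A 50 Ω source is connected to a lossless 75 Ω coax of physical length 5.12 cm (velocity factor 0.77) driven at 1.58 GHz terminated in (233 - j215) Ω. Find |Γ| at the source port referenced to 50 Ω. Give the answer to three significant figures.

|Γ| ≈ 0.732

λ = v/f = 0.77·c / 1.58 GHz = 0.146 m
βl = 2π·l/λ = 2π × 0.35 = 126°
tan(βl) = -1.37
Z_in = Z_0·(Z_L + jZ_0·tanβl)/(Z_0 + jZ_L·tanβl) = 25.1 + j71.9 Ω
Γ_s = (Z_in − Z_s)/(Z_in + Z_s) = (-24.9 + j71.9)/(75.1 + j71.9), |Γ_s| = 0.732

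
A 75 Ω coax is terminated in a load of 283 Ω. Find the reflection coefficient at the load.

Γ = 0.581

Γ = (Z_L − Z_0)/(Z_L + Z_0) = (283 − 75)/(283 + 75) = 208/358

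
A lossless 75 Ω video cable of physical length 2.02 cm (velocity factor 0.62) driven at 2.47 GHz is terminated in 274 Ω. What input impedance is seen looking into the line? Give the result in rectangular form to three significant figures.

Z_in ≈ 20.8 + j7.98 Ω

λ = v/f = 0.62·c / 2.47 GHz = 0.0753 m
βl = 2π·l/λ = 2π × 0.268 = 96.6°
tan(βl) = tan(96.6°) = -8.68
Z_in = Z_0·(Z_L + jZ_0·tanβl)/(Z_0 + jZ_L·tanβl)
     = 75·(274 − j651)/(75 − j2380)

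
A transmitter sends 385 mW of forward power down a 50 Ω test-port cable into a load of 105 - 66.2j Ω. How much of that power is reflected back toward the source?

P_reflected ≈ 100 mW

|Γ| = |(55 − j66.2)/(155 − j66.2)| = 0.511
|Γ|² = 0.261
P_refl = |Γ|²·P_inc = 100 mW, P_del = (1 − |Γ|²)·P_inc = 285 mW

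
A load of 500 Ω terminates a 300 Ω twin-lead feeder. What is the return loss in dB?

RL ≈ 12 dB

Γ = (500 − 300)/(500 + 300) = 0.25
RL = −20·log₁₀|Γ| = −20·log₁₀(0.25)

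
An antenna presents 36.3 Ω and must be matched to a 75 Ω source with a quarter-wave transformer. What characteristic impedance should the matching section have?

Z_qwt ≈ 52.2 Ω

Z_qwt = √(Z_0·R_L) = √(75 × 36.3) = √2722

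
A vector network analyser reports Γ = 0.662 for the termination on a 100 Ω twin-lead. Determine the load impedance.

Z_L = Z_0·(1 + Γ)/(1 − Γ) = 100·(1.66)/(0.338)

Z_L ≈ 492 Ω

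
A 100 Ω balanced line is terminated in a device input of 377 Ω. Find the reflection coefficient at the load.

Γ = (Z_L − Z_0)/(Z_L + Z_0) = (377 − 100)/(377 + 100) = 277/477

Γ = 0.581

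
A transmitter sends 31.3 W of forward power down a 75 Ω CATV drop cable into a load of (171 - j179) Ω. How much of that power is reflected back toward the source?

P_reflected ≈ 14 W

|Γ| = |(96 − j179)/(246 − j179)| = 0.668
|Γ|² = 0.446
P_refl = |Γ|²·P_inc = 14 W, P_del = (1 − |Γ|²)·P_inc = 17.3 W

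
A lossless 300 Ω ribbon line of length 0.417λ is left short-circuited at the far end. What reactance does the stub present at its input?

βl = 2π × 0.417 = 150°
tan(βl) = -0.575
For a short-circuited stub, Z_in = jZ_0·tan(βl)

X_in ≈ -172 Ω (capacitive)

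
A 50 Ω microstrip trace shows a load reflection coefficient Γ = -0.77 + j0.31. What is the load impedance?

Z_L ≈ 4.82 + j9.6 Ω

Z_L = Z_0·(1 + Γ)/(1 − Γ) = 50·(0.23 + j0.31)/(1.77 − j0.31)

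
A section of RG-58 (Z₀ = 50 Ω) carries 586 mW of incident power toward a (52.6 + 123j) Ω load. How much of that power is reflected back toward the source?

P_reflected ≈ 346 mW

|Γ| = |(2.6 + j123)/(102.6 + j123)| = 0.768
|Γ|² = 0.59
P_refl = |Γ|²·P_inc = 346 mW, P_del = (1 − |Γ|²)·P_inc = 240 mW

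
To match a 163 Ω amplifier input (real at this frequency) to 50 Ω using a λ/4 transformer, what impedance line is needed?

Z_qwt = √(Z_0·R_L) = √(50 × 163) = √8150

Z_qwt ≈ 90.3 Ω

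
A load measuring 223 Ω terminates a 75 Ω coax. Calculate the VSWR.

Γ = (223 − 75)/(223 + 75) = 0.497
VSWR = (1 + 0.497)/(1 − 0.497)

VSWR ≈ 2.97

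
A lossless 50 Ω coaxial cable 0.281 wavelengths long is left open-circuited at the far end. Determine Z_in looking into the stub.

βl = 2π × 0.281 = 101°
tan(βl) = -5.07
For an open-circuited stub, Z_in = −jZ_0·cot(βl) = −jZ_0/tan(βl)

Z_in ≈ +j9.86 Ω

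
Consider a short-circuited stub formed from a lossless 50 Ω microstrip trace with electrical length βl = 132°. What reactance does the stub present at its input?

tan(βl) = -1.11
For a short-circuited stub, Z_in = jZ_0·tan(βl)

X_in ≈ -55.5 Ω (capacitive)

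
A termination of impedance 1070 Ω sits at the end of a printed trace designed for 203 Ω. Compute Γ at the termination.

Γ = (Z_L − Z_0)/(Z_L + Z_0) = (1070 − 203)/(1070 + 203) = 867/1273

Γ = 0.681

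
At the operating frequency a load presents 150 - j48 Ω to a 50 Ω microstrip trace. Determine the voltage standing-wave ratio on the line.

VSWR ≈ 3.34

Γ = (Z_L − Z_0)/(Z_L + Z_0) = (100 − j48)/(200 − j48)
|Γ| = 111/206 = 0.539
VSWR = (1 + |Γ|)/(1 − |Γ|) = 1.54/0.461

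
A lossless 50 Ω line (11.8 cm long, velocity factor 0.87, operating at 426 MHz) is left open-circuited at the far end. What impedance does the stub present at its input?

Z_in ≈ −j18.9 Ω

λ = v/f = 0.87·c / 426 MHz = 0.613 m
βl = 2π·l/λ = 2π × 0.193 = 69.3°
tan(βl) = 2.65
For an open-circuited stub, Z_in = −jZ_0·cot(βl) = −jZ_0/tan(βl)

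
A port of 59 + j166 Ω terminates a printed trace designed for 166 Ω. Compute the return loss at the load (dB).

RL ≈ 3.02 dB

Γ = (-107 + j166)/(225 + j166), |Γ| = 0.706
RL = −20·log₁₀|Γ| = −20·log₁₀(0.706)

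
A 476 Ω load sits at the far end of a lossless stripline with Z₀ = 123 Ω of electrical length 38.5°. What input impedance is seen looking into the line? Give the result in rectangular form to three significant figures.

Z_in ≈ 74.2 − j131 Ω

tan(βl) = tan(38.5°) = 0.795
Z_in = Z_0·(Z_L + jZ_0·tanβl)/(Z_0 + jZ_L·tanβl)
     = 123·(476 + j97.8)/(123 + j379)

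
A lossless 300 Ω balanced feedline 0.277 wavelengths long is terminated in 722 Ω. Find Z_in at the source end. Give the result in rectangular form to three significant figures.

βl = 2π × 0.277 = 99.7°
tan(βl) = tan(99.7°) = -5.84
Z_in = Z_0·(Z_L + jZ_0·tanβl)/(Z_0 + jZ_L·tanβl)
     = 300·(722 − j1750)/(300 − j4220)

Z_in ≈ 128 + j42.3 Ω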